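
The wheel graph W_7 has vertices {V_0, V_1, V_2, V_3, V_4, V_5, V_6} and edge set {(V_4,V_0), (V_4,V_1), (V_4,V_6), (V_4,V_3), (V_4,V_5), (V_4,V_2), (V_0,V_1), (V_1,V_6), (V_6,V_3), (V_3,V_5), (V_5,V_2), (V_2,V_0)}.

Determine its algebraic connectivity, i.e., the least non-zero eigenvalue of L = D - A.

The wheel W_7 is the join K_1 ∨ C_6 (a hub joined to every vertex of a cycle of length 6). For a join G ∨ H (G on p vertices, H on q vertices) the Laplacian spectrum is 0, p+q, the eigenvalues of L(G) other than one 0 each shifted by +q, and the eigenvalues of L(H) other than one 0 each shifted by +p. With G = K_1 (p = 1, nothing left after dropping its 0) and H = C_6 (q = 6, eigenvalues 2 − 2cos(2πk/6), k = 0, …, 5; drop k = 0), the spectrum of W_7 is 0, 7, and 1 + (2 − 2cos(2πk/6)) = 3 − 2cos(2πk/6) for k = 1, …, 5:
k=1: 3 − 2cos(π/3) = 2.0; k=2: 3 − 2cos(2π/3) = 4.0; k=3: 3 − 2cos(π) = 5.0; k=4: 3 − 2cos(4π/3) = 4.0; k=5: 3 − 2cos(5π/3) = 2.0.
Laplacian eigenvalues: [0.0, 2.0, 2.0, 4.0, 4.0, 5.0, 7.0]. Algebraic connectivity (smallest non-zero eigenvalue) = 2.0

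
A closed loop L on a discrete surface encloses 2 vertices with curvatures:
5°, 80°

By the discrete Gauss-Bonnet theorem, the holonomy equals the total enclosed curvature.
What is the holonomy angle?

Holonomy = total enclosed curvature = 5° + 80° = 85°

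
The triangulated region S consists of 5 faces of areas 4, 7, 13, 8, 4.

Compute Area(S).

4 + 7 + 13 + 8 + 4 = 36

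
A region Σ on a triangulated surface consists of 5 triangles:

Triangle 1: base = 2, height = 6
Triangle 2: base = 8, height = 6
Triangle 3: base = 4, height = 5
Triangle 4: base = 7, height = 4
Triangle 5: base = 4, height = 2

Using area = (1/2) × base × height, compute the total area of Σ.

(1/2)×2×6 + (1/2)×8×6 + (1/2)×4×5 + (1/2)×7×4 + (1/2)×4×2 = 58.0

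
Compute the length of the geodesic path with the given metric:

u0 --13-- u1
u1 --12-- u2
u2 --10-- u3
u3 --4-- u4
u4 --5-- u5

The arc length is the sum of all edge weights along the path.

Arc length = 13 + 12 + 10 + 4 + 5 = 44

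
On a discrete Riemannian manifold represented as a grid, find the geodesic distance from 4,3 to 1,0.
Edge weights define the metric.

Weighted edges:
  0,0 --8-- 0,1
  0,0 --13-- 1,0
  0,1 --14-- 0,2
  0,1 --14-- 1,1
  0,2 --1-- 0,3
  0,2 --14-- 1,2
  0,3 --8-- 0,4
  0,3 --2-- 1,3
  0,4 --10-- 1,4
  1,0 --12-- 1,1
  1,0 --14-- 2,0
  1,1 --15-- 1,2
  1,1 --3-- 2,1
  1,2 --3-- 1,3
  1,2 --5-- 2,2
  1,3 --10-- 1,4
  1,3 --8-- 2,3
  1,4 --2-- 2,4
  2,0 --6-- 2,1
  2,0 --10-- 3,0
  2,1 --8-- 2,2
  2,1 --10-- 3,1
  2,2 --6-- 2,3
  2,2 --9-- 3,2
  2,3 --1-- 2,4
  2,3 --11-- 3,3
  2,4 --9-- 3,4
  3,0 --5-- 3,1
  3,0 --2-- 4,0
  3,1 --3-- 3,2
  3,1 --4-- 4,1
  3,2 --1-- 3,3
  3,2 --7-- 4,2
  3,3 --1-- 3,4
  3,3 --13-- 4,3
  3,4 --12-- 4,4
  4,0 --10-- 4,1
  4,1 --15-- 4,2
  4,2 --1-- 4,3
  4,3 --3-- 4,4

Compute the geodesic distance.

Shortest path: 4,3 → 4,2 → 3,2 → 3,1 → 2,1 → 1,1 → 1,0, total weight = 36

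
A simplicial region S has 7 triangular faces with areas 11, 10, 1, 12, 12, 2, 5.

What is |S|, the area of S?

11 + 10 + 1 + 12 + 12 + 2 + 5 = 53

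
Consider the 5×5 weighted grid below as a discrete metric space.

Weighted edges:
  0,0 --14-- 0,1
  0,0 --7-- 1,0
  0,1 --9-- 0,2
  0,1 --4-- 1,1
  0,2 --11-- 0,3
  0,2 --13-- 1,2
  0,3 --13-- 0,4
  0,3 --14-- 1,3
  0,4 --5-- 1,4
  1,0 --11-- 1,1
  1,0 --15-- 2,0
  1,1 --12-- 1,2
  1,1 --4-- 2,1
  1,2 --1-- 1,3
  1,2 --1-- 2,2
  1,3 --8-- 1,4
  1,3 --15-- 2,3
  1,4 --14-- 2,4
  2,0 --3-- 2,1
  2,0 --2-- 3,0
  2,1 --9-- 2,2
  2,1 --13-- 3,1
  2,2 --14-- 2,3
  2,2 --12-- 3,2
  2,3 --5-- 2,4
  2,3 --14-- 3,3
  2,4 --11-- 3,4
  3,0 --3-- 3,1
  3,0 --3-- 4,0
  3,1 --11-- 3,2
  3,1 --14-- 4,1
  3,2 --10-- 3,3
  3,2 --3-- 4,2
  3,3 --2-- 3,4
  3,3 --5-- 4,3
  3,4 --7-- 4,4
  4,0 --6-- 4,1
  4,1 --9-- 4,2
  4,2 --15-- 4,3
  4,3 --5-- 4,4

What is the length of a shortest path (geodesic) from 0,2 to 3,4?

Shortest path: 0,2 → 1,2 → 2,2 → 3,2 → 3,3 → 3,4, total weight = 38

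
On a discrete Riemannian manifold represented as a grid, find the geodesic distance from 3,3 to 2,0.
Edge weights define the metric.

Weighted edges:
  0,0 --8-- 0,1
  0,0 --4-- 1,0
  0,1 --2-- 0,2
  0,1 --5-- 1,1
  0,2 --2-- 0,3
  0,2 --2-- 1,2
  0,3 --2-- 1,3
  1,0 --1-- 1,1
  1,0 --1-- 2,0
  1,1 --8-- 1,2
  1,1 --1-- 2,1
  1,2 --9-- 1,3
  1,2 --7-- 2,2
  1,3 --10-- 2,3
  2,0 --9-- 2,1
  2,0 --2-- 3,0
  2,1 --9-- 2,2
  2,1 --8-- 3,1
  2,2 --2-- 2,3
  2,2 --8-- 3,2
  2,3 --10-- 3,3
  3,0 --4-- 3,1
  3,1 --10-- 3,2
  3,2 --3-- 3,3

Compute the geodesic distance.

Shortest path: 3,3 → 3,2 → 3,1 → 3,0 → 2,0, total weight = 19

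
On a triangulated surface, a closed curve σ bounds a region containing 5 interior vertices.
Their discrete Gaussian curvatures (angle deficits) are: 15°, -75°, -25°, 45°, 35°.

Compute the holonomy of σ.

Holonomy = total enclosed curvature = 15° + (-75°) + (-25°) + 45° + 35° = -5°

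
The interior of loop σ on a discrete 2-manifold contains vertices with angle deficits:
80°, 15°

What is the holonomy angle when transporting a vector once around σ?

Holonomy = total enclosed curvature = 80° + 15° = 95°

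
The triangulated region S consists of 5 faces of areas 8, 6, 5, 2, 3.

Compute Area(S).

8 + 6 + 5 + 2 + 3 = 24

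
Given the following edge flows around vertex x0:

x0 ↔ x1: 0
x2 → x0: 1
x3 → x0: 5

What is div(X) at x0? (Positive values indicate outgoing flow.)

Divergence = sum of outgoing flows = 0 + (-1) + (-5) = -6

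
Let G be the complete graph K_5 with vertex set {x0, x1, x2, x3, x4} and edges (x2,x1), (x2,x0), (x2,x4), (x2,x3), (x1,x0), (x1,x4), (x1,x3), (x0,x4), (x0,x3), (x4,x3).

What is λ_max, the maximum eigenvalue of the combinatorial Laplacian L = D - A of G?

For the complete graph K_n, L = nI − J (J = all-ones matrix). J has eigenvalues n (once, eigenvector 𝟙) and 0 (multiplicity n−1), so L has eigenvalues 0 (once) and n (multiplicity n−1). Here n = 5: eigenvalue 0 once and 5 with multiplicity 4.
Laplacian eigenvalues: [0.0, 5.0, 5.0, 5.0, 5.0]. Largest eigenvalue (spectral radius) = 5.0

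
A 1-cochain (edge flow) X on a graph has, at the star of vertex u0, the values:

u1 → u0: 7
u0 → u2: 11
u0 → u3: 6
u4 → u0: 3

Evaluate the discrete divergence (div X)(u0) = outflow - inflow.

Divergence = sum of outgoing flows = (-7) + 11 + 6 + (-3) = 7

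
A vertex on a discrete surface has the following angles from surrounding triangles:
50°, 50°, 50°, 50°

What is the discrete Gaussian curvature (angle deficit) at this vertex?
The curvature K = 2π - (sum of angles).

Sum of angles = 200°. K = 360° - 200° = 160° = 8π/9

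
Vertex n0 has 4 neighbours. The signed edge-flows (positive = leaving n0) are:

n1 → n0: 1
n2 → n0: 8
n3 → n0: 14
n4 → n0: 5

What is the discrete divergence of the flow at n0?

Divergence = sum of outgoing flows = (-1) + (-8) + (-14) + (-5) = -28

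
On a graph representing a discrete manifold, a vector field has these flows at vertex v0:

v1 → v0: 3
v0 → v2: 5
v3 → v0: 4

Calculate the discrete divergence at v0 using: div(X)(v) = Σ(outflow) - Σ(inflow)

Divergence = sum of outgoing flows = (-3) + 5 + (-4) = -2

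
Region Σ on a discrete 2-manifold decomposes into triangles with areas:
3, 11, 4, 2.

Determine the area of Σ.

3 + 11 + 4 + 2 = 20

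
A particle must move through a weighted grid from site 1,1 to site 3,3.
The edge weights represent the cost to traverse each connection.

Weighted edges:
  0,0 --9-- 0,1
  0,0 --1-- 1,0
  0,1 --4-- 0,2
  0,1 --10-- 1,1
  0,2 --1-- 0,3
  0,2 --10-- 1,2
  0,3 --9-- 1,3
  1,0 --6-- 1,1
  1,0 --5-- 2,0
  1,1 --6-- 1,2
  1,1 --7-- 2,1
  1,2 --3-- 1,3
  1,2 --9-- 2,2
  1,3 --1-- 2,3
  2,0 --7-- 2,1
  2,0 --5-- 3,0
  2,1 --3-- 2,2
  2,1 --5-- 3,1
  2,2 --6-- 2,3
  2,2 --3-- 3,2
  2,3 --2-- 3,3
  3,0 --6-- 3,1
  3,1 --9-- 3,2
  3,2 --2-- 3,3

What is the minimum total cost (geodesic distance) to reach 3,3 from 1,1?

Shortest path: 1,1 → 1,2 → 1,3 → 2,3 → 3,3, total weight = 12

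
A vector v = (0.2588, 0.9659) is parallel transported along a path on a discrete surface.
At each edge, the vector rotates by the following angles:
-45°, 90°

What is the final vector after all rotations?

Total rotation: (-45°) + 90° = 45°. Final vector: (-0.5000, 0.8660)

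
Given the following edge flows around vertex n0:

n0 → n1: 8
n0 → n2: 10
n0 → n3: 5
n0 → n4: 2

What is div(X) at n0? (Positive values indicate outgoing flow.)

Divergence = sum of outgoing flows = 8 + 10 + 5 + 2 = 25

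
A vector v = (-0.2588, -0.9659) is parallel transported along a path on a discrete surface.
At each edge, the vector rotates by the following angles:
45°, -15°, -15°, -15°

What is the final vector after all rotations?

Total rotation: 45° + (-15°) + (-15°) + (-15°) = 0°. Final vector: (-0.2588, -0.9659)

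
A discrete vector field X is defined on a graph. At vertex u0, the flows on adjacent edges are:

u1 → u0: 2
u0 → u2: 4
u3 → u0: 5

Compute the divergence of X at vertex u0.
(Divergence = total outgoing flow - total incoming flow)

Divergence = sum of outgoing flows = (-2) + 4 + (-5) = -3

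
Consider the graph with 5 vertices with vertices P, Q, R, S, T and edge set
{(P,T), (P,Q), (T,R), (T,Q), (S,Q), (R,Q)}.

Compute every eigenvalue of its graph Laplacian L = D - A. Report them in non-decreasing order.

Degrees: deg(P) = 2, deg(Q) = 4, deg(R) = 2, deg(S) = 1, deg(T) = 3.
L = D − A with rows/columns ordered (P, Q, R, S, T):
  [ 2, -1,  0,  0, -1]
  [-1,  4, -1, -1, -1]
  [ 0, -1,  2,  0, -1]
  [ 0, -1,  0,  1,  0]
  [-1, -1, -1,  0,  3]
Characteristic polynomial: det(λI − L) = λ(λ − 1)(λ − 2)(λ − 4)(λ − 5).
Roots: λ = 0; (λ − 1) = 0 ⇒ λ = 1; (λ − 2) = 0 ⇒ λ = 2; (λ − 4) = 0 ⇒ λ = 4; (λ − 5) = 0 ⇒ λ = 5.
(Check: the roots sum (with multiplicity) to 12, matching trace L = Σdeg = 2·6 = 12.)
Laplacian eigenvalues (increasing order): [0.0, 1.0, 2.0, 4.0, 5.0]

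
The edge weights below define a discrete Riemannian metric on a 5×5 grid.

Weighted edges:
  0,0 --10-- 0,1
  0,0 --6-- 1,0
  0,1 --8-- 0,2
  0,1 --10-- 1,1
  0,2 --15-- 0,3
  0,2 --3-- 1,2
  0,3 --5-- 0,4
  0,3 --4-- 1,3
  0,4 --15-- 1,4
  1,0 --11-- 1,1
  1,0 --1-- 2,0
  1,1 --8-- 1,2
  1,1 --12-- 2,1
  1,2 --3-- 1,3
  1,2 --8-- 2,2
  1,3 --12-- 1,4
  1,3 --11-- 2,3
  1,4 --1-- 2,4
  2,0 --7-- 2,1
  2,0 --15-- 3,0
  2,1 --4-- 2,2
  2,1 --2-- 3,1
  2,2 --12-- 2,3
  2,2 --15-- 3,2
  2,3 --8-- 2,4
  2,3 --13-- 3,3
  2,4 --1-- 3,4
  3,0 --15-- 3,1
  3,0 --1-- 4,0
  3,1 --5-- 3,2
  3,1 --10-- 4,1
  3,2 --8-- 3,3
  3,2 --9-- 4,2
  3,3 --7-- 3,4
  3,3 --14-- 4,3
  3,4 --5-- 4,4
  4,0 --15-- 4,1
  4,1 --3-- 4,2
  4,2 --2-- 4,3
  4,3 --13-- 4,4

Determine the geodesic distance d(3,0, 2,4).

Shortest path: 3,0 → 3,1 → 3,2 → 3,3 → 3,4 → 2,4, total weight = 36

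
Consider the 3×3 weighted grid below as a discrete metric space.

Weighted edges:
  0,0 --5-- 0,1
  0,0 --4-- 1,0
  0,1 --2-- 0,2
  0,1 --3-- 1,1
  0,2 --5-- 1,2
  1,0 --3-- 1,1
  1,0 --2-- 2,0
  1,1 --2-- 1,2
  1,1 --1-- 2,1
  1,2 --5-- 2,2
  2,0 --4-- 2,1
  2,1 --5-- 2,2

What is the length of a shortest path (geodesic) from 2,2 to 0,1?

Shortest path: 2,2 → 2,1 → 1,1 → 0,1, total weight = 9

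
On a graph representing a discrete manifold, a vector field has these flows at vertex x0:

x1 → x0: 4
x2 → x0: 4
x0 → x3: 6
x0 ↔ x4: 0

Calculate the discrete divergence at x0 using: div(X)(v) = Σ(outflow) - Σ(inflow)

Divergence = sum of outgoing flows = (-4) + (-4) + 6 + 0 = -2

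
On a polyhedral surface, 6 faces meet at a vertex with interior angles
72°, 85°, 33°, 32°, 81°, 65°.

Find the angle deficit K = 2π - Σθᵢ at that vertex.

Sum of angles = 368°. K = 360° - 368° = -8° = -2π/45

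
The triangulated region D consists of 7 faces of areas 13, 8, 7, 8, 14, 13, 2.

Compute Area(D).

13 + 8 + 7 + 8 + 14 + 13 + 2 = 65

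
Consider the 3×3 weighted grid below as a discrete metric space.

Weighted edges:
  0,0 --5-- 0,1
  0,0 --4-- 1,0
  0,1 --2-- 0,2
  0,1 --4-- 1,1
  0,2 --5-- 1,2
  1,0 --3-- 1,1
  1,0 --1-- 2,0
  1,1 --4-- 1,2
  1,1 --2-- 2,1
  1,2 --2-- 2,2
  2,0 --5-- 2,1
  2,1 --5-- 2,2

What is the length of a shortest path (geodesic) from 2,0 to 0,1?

Shortest path: 2,0 → 1,0 → 1,1 → 0,1, total weight = 8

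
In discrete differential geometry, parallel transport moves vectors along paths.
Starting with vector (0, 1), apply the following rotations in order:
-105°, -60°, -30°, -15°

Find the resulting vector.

Total rotation: (-105°) + (-60°) + (-30°) + (-15°) = -210° ≡ 150° (mod 360°). Final vector: (-0.5000, -0.8660)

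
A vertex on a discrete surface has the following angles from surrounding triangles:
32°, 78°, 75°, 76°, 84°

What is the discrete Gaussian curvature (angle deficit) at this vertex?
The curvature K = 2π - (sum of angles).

Sum of angles = 345°. K = 360° - 345° = 15° = π/12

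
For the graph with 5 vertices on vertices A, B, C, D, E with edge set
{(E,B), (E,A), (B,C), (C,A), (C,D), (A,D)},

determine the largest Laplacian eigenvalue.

Degrees: deg(A) = 3, deg(B) = 2, deg(C) = 3, deg(D) = 2, deg(E) = 2.
L = D − A with rows/columns ordered (A, B, C, D, E):
  [ 3,  0, -1, -1, -1]
  [ 0,  2, -1,  0, -1]
  [-1, -1,  3, -1,  0]
  [-1,  0, -1,  2,  0]
  [-1, -1,  0,  0,  2]
Characteristic polynomial: det(λI − L) = λ(λ² − 5λ + 5)(λ² − 7λ + 11).
Roots: λ = 0; (λ² − 5λ + 5) = 0 ⇒ λ = (5 ± √5)/2 ≈ 1.382, 3.618; (λ² − 7λ + 11) = 0 ⇒ λ = (7 ± √5)/2 ≈ 2.382, 4.618.
(Check: the roots sum (with multiplicity) to 12, matching trace L = Σdeg = 2·6 = 12.)
Laplacian eigenvalues: [0.0, 1.382, 2.382, 3.618, 4.618]. Largest eigenvalue (spectral radius) = 4.618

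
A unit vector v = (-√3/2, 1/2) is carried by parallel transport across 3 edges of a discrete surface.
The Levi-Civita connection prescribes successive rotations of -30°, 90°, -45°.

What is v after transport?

Total rotation: (-30°) + 90° + (-45°) = 15°. Final vector: (-0.9659, 0.2588)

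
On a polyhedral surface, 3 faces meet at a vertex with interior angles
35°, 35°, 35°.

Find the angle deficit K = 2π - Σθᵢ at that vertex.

Sum of angles = 105°. K = 360° - 105° = 255° = 17π/12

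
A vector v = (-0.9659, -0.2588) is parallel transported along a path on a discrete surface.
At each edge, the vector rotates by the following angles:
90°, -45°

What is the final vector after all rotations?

Total rotation: 90° + (-45°) = 45°. Final vector: (-0.5000, -0.8660)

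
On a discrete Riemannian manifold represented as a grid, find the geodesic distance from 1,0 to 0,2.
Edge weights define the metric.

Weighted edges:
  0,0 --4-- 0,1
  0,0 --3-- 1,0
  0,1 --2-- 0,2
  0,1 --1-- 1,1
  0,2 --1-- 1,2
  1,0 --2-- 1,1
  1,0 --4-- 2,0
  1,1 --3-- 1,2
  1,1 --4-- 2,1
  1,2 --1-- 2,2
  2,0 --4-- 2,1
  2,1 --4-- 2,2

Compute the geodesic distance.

Shortest path: 1,0 → 1,1 → 0,1 → 0,2, total weight = 5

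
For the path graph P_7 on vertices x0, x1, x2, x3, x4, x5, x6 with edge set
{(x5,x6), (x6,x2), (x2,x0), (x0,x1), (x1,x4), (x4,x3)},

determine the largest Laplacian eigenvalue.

The path graph P_n has Laplacian eigenvalues λ_k = 2 − 2cos(kπ/n), k = 0, 1, …, n−1. Here n = 7:
k=0: 2 − 2cos(0) = 0.0; k=1: 2 − 2cos(π/7) = 0.1981; k=2: 2 − 2cos(2π/7) = 0.753; k=3: 2 − 2cos(3π/7) = 1.555; k=4: 2 − 2cos(4π/7) = 2.445; k=5: 2 − 2cos(5π/7) = 3.247; k=6: 2 − 2cos(6π/7) = 3.8019.
Laplacian eigenvalues: [0.0, 0.1981, 0.753, 1.555, 2.445, 3.247, 3.8019]. Largest eigenvalue (spectral radius) = 3.8019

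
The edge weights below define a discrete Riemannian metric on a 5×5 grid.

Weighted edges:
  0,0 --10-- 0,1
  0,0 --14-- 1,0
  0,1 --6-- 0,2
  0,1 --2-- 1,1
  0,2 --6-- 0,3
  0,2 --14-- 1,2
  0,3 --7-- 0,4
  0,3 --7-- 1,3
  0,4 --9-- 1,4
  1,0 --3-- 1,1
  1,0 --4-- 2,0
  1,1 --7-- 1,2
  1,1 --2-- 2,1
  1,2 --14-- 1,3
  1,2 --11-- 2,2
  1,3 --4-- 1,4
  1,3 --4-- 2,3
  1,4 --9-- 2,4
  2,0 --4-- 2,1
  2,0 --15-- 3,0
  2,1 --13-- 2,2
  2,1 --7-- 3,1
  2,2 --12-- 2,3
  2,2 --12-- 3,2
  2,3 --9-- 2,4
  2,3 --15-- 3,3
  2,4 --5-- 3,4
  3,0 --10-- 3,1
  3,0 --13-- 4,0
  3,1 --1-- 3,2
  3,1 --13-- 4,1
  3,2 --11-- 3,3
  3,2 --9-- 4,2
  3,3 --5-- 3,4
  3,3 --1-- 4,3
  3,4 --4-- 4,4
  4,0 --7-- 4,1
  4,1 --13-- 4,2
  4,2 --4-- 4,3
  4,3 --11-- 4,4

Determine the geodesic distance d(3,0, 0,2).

Shortest path: 3,0 → 3,1 → 2,1 → 1,1 → 0,1 → 0,2, total weight = 27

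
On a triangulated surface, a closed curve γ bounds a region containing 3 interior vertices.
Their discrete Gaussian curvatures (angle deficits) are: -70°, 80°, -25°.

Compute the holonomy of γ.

Holonomy = total enclosed curvature = (-70°) + 80° + (-25°) = -15°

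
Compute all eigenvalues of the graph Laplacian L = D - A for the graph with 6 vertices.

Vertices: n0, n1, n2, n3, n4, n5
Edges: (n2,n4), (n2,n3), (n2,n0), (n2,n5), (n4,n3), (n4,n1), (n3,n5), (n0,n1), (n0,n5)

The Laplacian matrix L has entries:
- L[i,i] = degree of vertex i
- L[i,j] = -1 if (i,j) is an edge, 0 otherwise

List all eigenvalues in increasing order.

Degrees: deg(n0) = 3, deg(n1) = 2, deg(n2) = 4, deg(n3) = 3, deg(n4) = 3, deg(n5) = 3.
L = D − A with rows/columns ordered (n0, n1, n2, n3, n4, n5):
  [ 3, -1, -1,  0,  0, -1]
  [-1,  2,  0,  0, -1,  0]
  [-1,  0,  4, -1, -1, -1]
  [ 0,  0, -1,  3, -1, -1]
  [ 0, -1, -1, -1,  3,  0]
  [-1,  0, -1, -1,  0,  3]
Characteristic polynomial: det(λI − L) = λ(λ² − 7λ + 9)(λ² − 7λ + 11)(λ − 4).
Roots: λ = 0; (λ² − 7λ + 9) = 0 ⇒ λ = (7 ± √13)/2 ≈ 1.6972, 5.3028; (λ² − 7λ + 11) = 0 ⇒ λ = (7 ± √5)/2 ≈ 2.382, 4.618; (λ − 4) = 0 ⇒ λ = 4.
(Check: the roots sum (with multiplicity) to 18, matching trace L = Σdeg = 2·9 = 18.)
Laplacian eigenvalues (increasing order): [0.0, 1.6972, 2.382, 4.0, 4.618, 5.3028]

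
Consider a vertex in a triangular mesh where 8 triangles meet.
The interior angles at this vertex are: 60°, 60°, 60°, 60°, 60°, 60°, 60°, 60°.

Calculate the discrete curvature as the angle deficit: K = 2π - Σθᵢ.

Sum of angles = 480°. K = 360° - 480° = -120° = -2π/3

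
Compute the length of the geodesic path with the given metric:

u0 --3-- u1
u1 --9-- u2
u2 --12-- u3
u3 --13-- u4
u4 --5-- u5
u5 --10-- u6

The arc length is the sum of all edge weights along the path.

Arc length = 3 + 9 + 12 + 13 + 5 + 10 = 52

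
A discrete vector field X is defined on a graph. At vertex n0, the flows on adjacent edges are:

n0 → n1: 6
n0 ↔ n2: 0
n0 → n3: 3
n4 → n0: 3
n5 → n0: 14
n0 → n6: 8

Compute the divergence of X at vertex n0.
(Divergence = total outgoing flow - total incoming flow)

Divergence = sum of outgoing flows = 6 + 0 + 3 + (-3) + (-14) + 8 = 0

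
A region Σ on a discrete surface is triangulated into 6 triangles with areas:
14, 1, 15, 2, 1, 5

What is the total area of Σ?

14 + 1 + 15 + 2 + 1 + 5 = 38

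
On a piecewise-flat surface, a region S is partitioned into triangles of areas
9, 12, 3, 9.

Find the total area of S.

9 + 12 + 3 + 9 = 33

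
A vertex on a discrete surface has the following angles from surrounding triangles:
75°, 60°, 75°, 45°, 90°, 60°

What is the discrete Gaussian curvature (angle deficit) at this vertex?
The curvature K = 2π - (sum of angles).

Sum of angles = 405°. K = 360° - 405° = -45°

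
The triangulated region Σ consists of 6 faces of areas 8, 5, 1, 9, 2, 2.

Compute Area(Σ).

8 + 5 + 1 + 9 + 2 + 2 = 27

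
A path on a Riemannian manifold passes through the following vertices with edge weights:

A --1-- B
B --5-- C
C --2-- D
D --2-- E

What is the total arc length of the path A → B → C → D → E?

Arc length = 1 + 5 + 2 + 2 = 10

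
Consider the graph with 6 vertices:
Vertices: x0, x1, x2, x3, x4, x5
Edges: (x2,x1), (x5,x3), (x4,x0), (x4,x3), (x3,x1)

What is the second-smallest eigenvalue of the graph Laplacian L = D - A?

Degrees: deg(x0) = 1, deg(x1) = 2, deg(x2) = 1, deg(x3) = 3, deg(x4) = 2, deg(x5) = 1.
L = D − A with rows/columns ordered (x0, x1, x2, x3, x4, x5):
  [ 1,  0,  0,  0, -1,  0]
  [ 0,  2, -1, -1,  0,  0]
  [ 0, -1,  1,  0,  0,  0]
  [ 0, -1,  0,  3, -1, -1]
  [-1,  0,  0, -1,  2,  0]
  [ 0,  0,  0, -1,  0,  1]
Characteristic polynomial: det(λI − L) = λ(λ² − 3λ + 1)(λ² − 5λ + 3)(λ − 2).
Roots: λ = 0; (λ² − 3λ + 1) = 0 ⇒ λ = (3 ± √5)/2 ≈ 0.382, 2.618; (λ² − 5λ + 3) = 0 ⇒ λ = (5 ± √13)/2 ≈ 0.6972, 4.3028; (λ − 2) = 0 ⇒ λ = 2.
(Check: the roots sum (with multiplicity) to 10, matching trace L = Σdeg = 2·5 = 10.)
Laplacian eigenvalues: [0.0, 0.382, 0.6972, 2.0, 2.618, 4.3028]. Algebraic connectivity (smallest non-zero eigenvalue) = 0.382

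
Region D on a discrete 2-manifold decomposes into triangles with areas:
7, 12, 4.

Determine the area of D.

7 + 12 + 4 = 23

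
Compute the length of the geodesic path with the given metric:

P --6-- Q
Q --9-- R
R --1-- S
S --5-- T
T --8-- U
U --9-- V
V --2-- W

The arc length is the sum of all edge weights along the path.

Arc length = 6 + 9 + 1 + 5 + 8 + 9 + 2 = 40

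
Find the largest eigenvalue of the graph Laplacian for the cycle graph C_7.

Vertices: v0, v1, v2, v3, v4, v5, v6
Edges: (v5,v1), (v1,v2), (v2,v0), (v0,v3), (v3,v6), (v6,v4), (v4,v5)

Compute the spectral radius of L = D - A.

The cycle graph C_n has Laplacian eigenvalues λ_k = 2 − 2cos(2πk/n), k = 0, 1, …, n−1. Here n = 7:
k=0: 2 − 2cos(0) = 0.0; k=1: 2 − 2cos(2π/7) = 0.753; k=2: 2 − 2cos(4π/7) = 2.445; k=3: 2 − 2cos(6π/7) = 3.8019; k=4: 2 − 2cos(8π/7) = 3.8019; k=5: 2 − 2cos(10π/7) = 2.445; k=6: 2 − 2cos(12π/7) = 0.753.
Laplacian eigenvalues: [0.0, 0.753, 0.753, 2.445, 2.445, 3.8019, 3.8019]. Largest eigenvalue (spectral radius) = 3.8019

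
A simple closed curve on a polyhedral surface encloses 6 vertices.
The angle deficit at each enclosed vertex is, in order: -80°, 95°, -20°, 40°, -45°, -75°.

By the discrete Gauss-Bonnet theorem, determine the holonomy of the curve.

Holonomy = total enclosed curvature = (-80°) + 95° + (-20°) + 40° + (-45°) + (-75°) = -85°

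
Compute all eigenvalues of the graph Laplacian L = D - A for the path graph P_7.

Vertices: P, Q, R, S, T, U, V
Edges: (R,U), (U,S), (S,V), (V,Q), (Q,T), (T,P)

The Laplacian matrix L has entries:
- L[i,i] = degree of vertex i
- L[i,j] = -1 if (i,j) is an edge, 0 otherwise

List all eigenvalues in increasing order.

The path graph P_n has Laplacian eigenvalues λ_k = 2 − 2cos(kπ/n), k = 0, 1, …, n−1. Here n = 7:
k=0: 2 − 2cos(0) = 0.0; k=1: 2 − 2cos(π/7) = 0.1981; k=2: 2 − 2cos(2π/7) = 0.753; k=3: 2 − 2cos(3π/7) = 1.555; k=4: 2 − 2cos(4π/7) = 2.445; k=5: 2 − 2cos(5π/7) = 3.247; k=6: 2 − 2cos(6π/7) = 3.8019.
Laplacian eigenvalues (increasing order): [0.0, 0.1981, 0.753, 1.555, 2.445, 3.247, 3.8019]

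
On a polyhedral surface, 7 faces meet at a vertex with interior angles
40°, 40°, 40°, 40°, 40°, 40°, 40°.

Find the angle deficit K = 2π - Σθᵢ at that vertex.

Sum of angles = 280°. K = 360° - 280° = 80°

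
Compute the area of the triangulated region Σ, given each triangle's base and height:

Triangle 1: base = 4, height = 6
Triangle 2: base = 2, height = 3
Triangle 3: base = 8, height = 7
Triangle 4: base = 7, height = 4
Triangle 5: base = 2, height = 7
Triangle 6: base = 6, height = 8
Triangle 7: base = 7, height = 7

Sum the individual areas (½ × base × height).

(1/2)×4×6 + (1/2)×2×3 + (1/2)×8×7 + (1/2)×7×4 + (1/2)×2×7 + (1/2)×6×8 + (1/2)×7×7 = 112.5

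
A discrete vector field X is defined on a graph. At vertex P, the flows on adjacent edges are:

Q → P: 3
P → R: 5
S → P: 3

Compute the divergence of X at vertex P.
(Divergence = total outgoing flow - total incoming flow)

Divergence = sum of outgoing flows = (-3) + 5 + (-3) = -1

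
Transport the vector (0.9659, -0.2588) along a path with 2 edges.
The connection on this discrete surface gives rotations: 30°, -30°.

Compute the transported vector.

Total rotation: 30° + (-30°) = 0°. Final vector: (0.9659, -0.2588)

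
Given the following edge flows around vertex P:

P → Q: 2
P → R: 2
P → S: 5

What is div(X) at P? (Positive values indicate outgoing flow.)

Divergence = sum of outgoing flows = 2 + 2 + 5 = 9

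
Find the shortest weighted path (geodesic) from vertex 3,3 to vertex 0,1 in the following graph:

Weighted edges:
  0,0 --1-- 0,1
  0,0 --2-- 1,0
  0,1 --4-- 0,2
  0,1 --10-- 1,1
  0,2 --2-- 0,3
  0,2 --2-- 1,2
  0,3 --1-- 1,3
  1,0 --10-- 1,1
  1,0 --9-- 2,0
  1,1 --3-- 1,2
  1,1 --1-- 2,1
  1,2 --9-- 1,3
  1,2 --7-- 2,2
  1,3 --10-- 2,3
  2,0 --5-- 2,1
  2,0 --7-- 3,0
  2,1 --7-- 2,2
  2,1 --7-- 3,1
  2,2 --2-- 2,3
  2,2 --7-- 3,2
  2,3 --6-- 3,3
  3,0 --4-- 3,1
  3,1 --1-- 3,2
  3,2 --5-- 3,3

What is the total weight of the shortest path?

Shortest path: 3,3 → 2,3 → 2,2 → 1,2 → 0,2 → 0,1, total weight = 21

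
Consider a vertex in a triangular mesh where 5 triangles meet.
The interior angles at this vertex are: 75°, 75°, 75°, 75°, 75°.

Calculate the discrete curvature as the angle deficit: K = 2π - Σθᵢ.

Sum of angles = 375°. K = 360° - 375° = -15°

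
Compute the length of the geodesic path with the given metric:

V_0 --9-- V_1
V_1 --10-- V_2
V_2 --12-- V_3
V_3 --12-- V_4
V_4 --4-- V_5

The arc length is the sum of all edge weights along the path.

Arc length = 9 + 10 + 12 + 12 + 4 = 47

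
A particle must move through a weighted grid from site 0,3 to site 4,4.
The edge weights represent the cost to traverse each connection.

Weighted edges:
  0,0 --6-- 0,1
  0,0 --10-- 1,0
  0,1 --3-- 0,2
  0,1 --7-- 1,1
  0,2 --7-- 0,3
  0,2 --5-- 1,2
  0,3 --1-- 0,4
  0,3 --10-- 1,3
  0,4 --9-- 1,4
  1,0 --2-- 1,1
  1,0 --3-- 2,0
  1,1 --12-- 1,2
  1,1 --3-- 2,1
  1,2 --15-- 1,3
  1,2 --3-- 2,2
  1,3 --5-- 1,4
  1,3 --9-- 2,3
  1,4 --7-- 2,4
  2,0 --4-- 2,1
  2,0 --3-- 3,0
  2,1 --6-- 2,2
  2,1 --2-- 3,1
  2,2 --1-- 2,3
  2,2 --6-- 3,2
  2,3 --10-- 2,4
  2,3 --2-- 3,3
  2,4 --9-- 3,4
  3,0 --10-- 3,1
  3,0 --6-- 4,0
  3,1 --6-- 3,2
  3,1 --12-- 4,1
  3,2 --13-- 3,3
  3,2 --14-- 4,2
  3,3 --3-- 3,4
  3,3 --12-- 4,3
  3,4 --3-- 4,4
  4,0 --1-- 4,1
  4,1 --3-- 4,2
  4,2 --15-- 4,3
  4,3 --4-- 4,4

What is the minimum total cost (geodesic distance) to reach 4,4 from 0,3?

Shortest path: 0,3 → 0,2 → 1,2 → 2,2 → 2,3 → 3,3 → 3,4 → 4,4, total weight = 24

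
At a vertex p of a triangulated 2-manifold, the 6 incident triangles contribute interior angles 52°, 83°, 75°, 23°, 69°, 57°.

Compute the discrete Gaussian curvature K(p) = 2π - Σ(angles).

Sum of angles = 359°. K = 360° - 359° = 1° = π/180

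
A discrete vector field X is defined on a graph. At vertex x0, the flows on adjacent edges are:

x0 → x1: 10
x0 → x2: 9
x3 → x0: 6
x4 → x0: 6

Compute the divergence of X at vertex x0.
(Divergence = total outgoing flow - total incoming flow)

Divergence = sum of outgoing flows = 10 + 9 + (-6) + (-6) = 7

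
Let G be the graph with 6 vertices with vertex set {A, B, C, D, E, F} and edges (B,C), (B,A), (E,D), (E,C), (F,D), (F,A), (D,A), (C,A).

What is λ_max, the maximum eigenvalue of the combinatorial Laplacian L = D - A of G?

Degrees: deg(A) = 4, deg(B) = 2, deg(C) = 3, deg(D) = 3, deg(E) = 2, deg(F) = 2.
L = D − A with rows/columns ordered (A, B, C, D, E, F):
  [ 4, -1, -1, -1,  0, -1]
  [-1,  2, -1,  0,  0,  0]
  [-1, -1,  3,  0, -1,  0]
  [-1,  0,  0,  3, -1, -1]
  [ 0,  0, -1, -1,  2,  0]
  [-1,  0,  0, -1,  0,  2]
Characteristic polynomial: det(λI − L) = λ(λ² − 5λ + 5)(λ² − 7λ + 9)(λ − 4).
Roots: λ = 0; (λ² − 5λ + 5) = 0 ⇒ λ = (5 ± √5)/2 ≈ 1.382, 3.618; (λ² − 7λ + 9) = 0 ⇒ λ = (7 ± √13)/2 ≈ 1.6972, 5.3028; (λ − 4) = 0 ⇒ λ = 4.
(Check: the roots sum (with multiplicity) to 16, matching trace L = Σdeg = 2·8 = 16.)
Laplacian eigenvalues: [0.0, 1.382, 1.6972, 3.618, 4.0, 5.3028]. Largest eigenvalue (spectral radius) = 5.3028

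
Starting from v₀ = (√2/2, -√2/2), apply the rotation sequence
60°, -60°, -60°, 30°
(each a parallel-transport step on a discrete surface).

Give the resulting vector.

Total rotation: 60° + (-60°) + (-60°) + 30° = -30°. Final vector: (0.2588, -0.9659)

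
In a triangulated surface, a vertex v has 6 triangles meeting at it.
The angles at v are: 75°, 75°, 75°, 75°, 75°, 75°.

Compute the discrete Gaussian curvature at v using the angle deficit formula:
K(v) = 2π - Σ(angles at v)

Sum of angles = 450°. K = 360° - 450° = -90°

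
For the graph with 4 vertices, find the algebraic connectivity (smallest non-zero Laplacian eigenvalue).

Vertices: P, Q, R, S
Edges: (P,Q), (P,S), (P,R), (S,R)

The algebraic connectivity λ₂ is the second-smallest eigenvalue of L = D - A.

Degrees: deg(P) = 3, deg(Q) = 1, deg(R) = 2, deg(S) = 2.
L = D − A with rows/columns ordered (P, Q, R, S):
  [ 3, -1, -1, -1]
  [-1,  1,  0,  0]
  [-1,  0,  2, -1]
  [-1,  0, -1,  2]
Characteristic polynomial: det(λI − L) = λ(λ − 1)(λ − 3)(λ − 4).
Roots: λ = 0; (λ − 1) = 0 ⇒ λ = 1; (λ − 3) = 0 ⇒ λ = 3; (λ − 4) = 0 ⇒ λ = 4.
(Check: the roots sum (with multiplicity) to 8, matching trace L = Σdeg = 2·4 = 8.)
Laplacian eigenvalues: [0.0, 1.0, 3.0, 4.0]. Algebraic connectivity (smallest non-zero eigenvalue) = 1.0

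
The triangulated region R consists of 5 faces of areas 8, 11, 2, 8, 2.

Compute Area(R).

8 + 11 + 2 + 8 + 2 = 31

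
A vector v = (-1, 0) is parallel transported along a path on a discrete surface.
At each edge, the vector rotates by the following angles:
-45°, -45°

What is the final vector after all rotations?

Total rotation: (-45°) + (-45°) = -90°. Final vector: (0, 1)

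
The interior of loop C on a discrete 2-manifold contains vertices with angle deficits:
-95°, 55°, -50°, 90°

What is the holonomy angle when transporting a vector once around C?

Holonomy = total enclosed curvature = (-95°) + 55° + (-50°) + 90° = 0°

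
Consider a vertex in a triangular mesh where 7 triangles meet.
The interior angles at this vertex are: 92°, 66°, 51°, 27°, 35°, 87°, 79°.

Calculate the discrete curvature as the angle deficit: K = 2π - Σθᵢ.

Sum of angles = 437°. K = 360° - 437° = -77° = -77π/180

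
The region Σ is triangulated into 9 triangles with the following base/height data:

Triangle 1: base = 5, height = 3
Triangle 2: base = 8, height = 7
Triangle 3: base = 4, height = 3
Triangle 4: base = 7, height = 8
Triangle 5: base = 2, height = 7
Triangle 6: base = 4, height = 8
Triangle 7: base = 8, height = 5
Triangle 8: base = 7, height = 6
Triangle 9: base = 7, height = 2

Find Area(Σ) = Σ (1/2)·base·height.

(1/2)×5×3 + (1/2)×8×7 + (1/2)×4×3 + (1/2)×7×8 + (1/2)×2×7 + (1/2)×4×8 + (1/2)×8×5 + (1/2)×7×6 + (1/2)×7×2 = 140.5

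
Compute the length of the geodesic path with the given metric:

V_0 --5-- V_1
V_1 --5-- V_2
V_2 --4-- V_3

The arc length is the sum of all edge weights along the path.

Arc length = 5 + 5 + 4 = 14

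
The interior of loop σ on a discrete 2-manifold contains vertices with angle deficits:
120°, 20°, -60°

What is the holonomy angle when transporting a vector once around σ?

Holonomy = total enclosed curvature = 120° + 20° + (-60°) = 80°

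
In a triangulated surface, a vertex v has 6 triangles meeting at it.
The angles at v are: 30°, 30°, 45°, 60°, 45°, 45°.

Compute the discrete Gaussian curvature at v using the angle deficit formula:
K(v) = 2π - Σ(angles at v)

Sum of angles = 255°. K = 360° - 255° = 105° = 7π/12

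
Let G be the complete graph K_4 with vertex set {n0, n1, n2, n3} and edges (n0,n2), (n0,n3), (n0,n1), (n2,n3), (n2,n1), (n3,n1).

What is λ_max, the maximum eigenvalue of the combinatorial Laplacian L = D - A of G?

For the complete graph K_n, L = nI − J (J = all-ones matrix). J has eigenvalues n (once, eigenvector 𝟙) and 0 (multiplicity n−1), so L has eigenvalues 0 (once) and n (multiplicity n−1). Here n = 4: eigenvalue 0 once and 4 with multiplicity 3.
Laplacian eigenvalues: [0.0, 4.0, 4.0, 4.0]. Largest eigenvalue (spectral radius) = 4.0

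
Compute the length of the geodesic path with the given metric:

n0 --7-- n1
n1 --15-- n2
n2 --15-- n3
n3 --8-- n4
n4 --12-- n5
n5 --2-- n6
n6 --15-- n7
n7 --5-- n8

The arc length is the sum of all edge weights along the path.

Arc length = 7 + 15 + 15 + 8 + 12 + 2 + 15 + 5 = 79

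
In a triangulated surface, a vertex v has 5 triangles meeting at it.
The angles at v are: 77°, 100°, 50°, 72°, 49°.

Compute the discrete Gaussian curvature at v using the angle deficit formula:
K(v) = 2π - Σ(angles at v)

Sum of angles = 348°. K = 360° - 348° = 12° = π/15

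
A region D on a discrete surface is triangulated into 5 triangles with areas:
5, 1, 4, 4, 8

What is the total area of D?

5 + 1 + 4 + 4 + 8 = 22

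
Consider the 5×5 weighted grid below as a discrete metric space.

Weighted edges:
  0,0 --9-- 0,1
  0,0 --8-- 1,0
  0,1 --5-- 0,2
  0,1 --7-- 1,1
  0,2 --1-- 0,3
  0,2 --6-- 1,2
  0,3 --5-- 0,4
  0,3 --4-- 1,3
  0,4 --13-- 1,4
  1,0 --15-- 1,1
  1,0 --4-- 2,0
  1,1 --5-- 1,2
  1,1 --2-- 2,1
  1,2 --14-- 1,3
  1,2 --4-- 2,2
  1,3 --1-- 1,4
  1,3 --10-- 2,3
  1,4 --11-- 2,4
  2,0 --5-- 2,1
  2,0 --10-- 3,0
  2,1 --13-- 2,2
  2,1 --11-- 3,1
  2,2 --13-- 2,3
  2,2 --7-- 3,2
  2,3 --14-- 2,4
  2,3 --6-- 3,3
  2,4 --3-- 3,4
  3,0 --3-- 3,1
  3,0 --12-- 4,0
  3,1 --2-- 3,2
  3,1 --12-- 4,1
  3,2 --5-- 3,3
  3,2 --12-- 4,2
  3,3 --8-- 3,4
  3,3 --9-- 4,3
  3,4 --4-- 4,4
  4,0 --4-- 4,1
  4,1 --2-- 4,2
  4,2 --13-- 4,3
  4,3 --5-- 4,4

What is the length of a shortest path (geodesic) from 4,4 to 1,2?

Shortest path: 4,4 → 3,4 → 3,3 → 3,2 → 2,2 → 1,2, total weight = 28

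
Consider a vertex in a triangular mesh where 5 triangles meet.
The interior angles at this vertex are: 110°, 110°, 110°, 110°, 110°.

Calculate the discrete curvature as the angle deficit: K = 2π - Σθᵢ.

Sum of angles = 550°. K = 360° - 550° = -190°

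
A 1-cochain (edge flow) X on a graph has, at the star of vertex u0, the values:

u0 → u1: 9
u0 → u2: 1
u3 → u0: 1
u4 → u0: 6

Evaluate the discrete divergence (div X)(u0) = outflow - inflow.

Divergence = sum of outgoing flows = 9 + 1 + (-1) + (-6) = 3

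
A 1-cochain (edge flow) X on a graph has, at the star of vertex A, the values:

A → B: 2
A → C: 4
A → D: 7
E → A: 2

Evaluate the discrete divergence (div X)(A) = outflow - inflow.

Divergence = sum of outgoing flows = 2 + 4 + 7 + (-2) = 11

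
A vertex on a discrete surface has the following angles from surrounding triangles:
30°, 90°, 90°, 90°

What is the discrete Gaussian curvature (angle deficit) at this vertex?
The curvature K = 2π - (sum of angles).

Sum of angles = 300°. K = 360° - 300° = 60°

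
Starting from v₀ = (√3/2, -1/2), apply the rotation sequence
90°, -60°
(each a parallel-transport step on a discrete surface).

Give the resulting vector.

Total rotation: 90° + (-60°) = 30°. Final vector: (1, 0)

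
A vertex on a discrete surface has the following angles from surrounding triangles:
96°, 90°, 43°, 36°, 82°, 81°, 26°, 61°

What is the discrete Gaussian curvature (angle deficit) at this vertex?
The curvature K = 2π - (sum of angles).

Sum of angles = 515°. K = 360° - 515° = -155° = -31π/36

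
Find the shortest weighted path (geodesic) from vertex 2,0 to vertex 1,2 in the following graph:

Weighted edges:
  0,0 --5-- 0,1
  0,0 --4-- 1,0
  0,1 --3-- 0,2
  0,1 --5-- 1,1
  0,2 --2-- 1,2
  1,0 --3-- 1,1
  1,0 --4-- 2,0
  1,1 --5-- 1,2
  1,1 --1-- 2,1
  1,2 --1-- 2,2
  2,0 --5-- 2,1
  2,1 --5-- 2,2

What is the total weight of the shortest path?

Shortest path: 2,0 → 2,1 → 1,1 → 1,2, total weight = 11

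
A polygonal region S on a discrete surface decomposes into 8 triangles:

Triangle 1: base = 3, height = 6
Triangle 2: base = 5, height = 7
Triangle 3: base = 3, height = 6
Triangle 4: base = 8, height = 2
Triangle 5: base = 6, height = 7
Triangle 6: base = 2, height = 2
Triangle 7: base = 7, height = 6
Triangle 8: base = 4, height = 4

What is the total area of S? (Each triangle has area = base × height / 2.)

(1/2)×3×6 + (1/2)×5×7 + (1/2)×3×6 + (1/2)×8×2 + (1/2)×6×7 + (1/2)×2×2 + (1/2)×7×6 + (1/2)×4×4 = 95.5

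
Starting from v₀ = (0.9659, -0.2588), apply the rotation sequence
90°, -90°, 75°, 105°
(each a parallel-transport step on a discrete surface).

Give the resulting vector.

Total rotation: 90° + (-90°) + 75° + 105° = 180°. Final vector: (-0.9659, 0.2588)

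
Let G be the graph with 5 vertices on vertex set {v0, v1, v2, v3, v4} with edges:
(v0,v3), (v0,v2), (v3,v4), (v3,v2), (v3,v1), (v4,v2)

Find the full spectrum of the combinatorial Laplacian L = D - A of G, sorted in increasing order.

Degrees: deg(v0) = 2, deg(v1) = 1, deg(v2) = 3, deg(v3) = 4, deg(v4) = 2.
L = D − A with rows/columns ordered (v0, v1, v2, v3, v4):
  [ 2,  0, -1, -1,  0]
  [ 0,  1,  0, -1,  0]
  [-1,  0,  3, -1, -1]
  [-1, -1, -1,  4, -1]
  [ 0,  0, -1, -1,  2]
Characteristic polynomial: det(λI − L) = λ(λ − 1)(λ − 2)(λ − 4)(λ − 5).
Roots: λ = 0; (λ − 1) = 0 ⇒ λ = 1; (λ − 2) = 0 ⇒ λ = 2; (λ − 4) = 0 ⇒ λ = 4; (λ − 5) = 0 ⇒ λ = 5.
(Check: the roots sum (with multiplicity) to 12, matching trace L = Σdeg = 2·6 = 12.)
Laplacian eigenvalues (increasing order): [0.0, 1.0, 2.0, 4.0, 5.0]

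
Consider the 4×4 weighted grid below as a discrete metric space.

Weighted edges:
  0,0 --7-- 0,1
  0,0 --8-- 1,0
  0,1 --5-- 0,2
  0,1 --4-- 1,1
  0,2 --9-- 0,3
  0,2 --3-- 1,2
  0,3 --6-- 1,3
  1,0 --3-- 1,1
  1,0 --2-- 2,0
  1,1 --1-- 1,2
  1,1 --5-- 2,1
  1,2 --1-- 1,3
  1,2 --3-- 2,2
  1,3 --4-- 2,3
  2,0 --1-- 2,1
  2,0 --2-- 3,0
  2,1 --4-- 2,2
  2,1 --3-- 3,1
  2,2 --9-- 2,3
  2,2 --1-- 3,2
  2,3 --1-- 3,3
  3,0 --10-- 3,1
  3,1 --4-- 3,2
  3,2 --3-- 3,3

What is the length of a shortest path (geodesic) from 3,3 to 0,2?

Shortest path: 3,3 → 2,3 → 1,3 → 1,2 → 0,2, total weight = 9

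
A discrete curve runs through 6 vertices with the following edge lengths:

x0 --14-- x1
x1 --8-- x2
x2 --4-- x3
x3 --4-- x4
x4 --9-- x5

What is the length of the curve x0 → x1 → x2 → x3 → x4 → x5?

Arc length = 14 + 8 + 4 + 4 + 9 = 39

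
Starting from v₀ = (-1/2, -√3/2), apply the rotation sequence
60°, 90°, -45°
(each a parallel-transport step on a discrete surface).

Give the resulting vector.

Total rotation: 60° + 90° + (-45°) = 105°. Final vector: (0.9659, -0.2588)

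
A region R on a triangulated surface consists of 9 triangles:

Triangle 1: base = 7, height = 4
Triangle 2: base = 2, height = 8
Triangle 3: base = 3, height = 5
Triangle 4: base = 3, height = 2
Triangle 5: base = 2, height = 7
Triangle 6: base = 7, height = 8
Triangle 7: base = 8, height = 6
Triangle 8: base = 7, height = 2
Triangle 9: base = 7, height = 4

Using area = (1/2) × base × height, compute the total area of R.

(1/2)×7×4 + (1/2)×2×8 + (1/2)×3×5 + (1/2)×3×2 + (1/2)×2×7 + (1/2)×7×8 + (1/2)×8×6 + (1/2)×7×2 + (1/2)×7×4 = 112.5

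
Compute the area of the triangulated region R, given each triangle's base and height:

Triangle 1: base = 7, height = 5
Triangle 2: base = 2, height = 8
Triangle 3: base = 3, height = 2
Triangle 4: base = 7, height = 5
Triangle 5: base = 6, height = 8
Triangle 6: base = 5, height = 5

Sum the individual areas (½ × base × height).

(1/2)×7×5 + (1/2)×2×8 + (1/2)×3×2 + (1/2)×7×5 + (1/2)×6×8 + (1/2)×5×5 = 82.5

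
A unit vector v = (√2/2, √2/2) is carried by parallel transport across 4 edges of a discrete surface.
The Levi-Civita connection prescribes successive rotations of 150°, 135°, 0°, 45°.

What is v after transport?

Total rotation: 150° + 135° + 0° + 45° = 330° ≡ -30° (mod 360°). Final vector: (0.9659, 0.2588)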